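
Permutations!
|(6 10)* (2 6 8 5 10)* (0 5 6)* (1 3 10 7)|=|(0 5 7 1 3 10 8 6 2)|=9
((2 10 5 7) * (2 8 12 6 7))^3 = (6 12 8 7)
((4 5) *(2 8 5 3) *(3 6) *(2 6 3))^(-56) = (2 3 5)(4 8 6)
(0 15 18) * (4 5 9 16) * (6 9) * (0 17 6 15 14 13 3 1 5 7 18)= (0 14 13 3 1 5 15)(4 7 18 17 6 9 16)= [14, 5, 2, 1, 7, 15, 9, 18, 8, 16, 10, 11, 12, 3, 13, 0, 4, 6, 17]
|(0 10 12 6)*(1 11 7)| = |(0 10 12 6)(1 11 7)| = 12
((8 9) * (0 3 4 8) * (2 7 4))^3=(0 7 9 2 8 3 4)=((0 3 2 7 4 8 9))^3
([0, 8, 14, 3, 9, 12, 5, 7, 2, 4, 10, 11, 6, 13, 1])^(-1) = (1 14 2 8)(4 9)(5 6 12)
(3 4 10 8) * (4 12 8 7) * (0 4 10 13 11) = [4, 1, 2, 12, 13, 5, 6, 10, 3, 9, 7, 0, 8, 11] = (0 4 13 11)(3 12 8)(7 10)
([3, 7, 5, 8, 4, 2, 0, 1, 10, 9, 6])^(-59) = (0 3 8 10 6)(1 7)(2 5)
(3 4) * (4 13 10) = [0, 1, 2, 13, 3, 5, 6, 7, 8, 9, 4, 11, 12, 10] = (3 13 10 4)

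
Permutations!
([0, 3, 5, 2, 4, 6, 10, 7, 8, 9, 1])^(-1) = [0, 10, 3, 1, 4, 2, 5, 7, 8, 9, 6]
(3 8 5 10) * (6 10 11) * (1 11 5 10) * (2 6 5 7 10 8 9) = (1 11 5 7 10 3 9 2 6) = [0, 11, 6, 9, 4, 7, 1, 10, 8, 2, 3, 5]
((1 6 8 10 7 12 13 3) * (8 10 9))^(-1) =(1 3 13 12 7 10 6)(8 9)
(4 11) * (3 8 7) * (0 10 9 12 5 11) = (0 10 9 12 5 11 4)(3 8 7) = [10, 1, 2, 8, 0, 11, 6, 3, 7, 12, 9, 4, 5]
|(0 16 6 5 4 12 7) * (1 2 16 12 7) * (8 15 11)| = 9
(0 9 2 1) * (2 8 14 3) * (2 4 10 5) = (0 9 8 14 3 4 10 5 2 1) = [9, 0, 1, 4, 10, 2, 6, 7, 14, 8, 5, 11, 12, 13, 3]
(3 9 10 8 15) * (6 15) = (3 9 10 8 6 15) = [0, 1, 2, 9, 4, 5, 15, 7, 6, 10, 8, 11, 12, 13, 14, 3]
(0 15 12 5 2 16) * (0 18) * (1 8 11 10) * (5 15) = (0 5 2 16 18)(1 8 11 10)(12 15) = [5, 8, 16, 3, 4, 2, 6, 7, 11, 9, 1, 10, 15, 13, 14, 12, 18, 17, 0]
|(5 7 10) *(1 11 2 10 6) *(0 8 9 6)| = 10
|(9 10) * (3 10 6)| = 4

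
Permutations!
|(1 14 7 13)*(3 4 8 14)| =7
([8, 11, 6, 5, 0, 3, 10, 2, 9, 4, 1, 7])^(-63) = [8, 2, 1, 5, 0, 3, 11, 10, 9, 4, 7, 6]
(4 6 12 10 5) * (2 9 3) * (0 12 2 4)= [12, 1, 9, 4, 6, 0, 2, 7, 8, 3, 5, 11, 10]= (0 12 10 5)(2 9 3 4 6)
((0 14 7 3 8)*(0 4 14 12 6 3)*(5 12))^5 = (0 8 5 4 12 14 6 7 3)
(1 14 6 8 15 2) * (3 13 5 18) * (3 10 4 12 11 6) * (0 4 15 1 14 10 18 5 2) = (18)(0 4 12 11 6 8 1 10 15)(2 14 3 13) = [4, 10, 14, 13, 12, 5, 8, 7, 1, 9, 15, 6, 11, 2, 3, 0, 16, 17, 18]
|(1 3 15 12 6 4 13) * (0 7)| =|(0 7)(1 3 15 12 6 4 13)| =14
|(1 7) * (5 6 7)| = |(1 5 6 7)| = 4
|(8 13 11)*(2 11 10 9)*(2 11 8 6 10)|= |(2 8 13)(6 10 9 11)|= 12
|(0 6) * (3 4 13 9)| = |(0 6)(3 4 13 9)| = 4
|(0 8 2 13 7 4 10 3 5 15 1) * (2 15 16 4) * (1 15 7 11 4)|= 12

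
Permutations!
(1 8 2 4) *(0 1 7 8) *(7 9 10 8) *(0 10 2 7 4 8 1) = (1 10)(2 8 7 4 9) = [0, 10, 8, 3, 9, 5, 6, 4, 7, 2, 1]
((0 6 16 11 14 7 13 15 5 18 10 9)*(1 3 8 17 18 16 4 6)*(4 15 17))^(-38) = ((0 1 3 8 4 6 15 5 16 11 14 7 13 17 18 10 9))^(-38) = (0 17 11 6 1 18 14 15 3 10 7 5 8 9 13 16 4)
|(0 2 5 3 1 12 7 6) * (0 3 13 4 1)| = |(0 2 5 13 4 1 12 7 6 3)| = 10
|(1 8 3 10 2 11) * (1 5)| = 7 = |(1 8 3 10 2 11 5)|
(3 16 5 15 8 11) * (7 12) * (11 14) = (3 16 5 15 8 14 11)(7 12) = [0, 1, 2, 16, 4, 15, 6, 12, 14, 9, 10, 3, 7, 13, 11, 8, 5]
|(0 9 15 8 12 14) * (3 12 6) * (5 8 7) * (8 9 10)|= |(0 10 8 6 3 12 14)(5 9 15 7)|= 28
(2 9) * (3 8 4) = [0, 1, 9, 8, 3, 5, 6, 7, 4, 2] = (2 9)(3 8 4)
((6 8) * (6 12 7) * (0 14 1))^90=((0 14 1)(6 8 12 7))^90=(14)(6 12)(7 8)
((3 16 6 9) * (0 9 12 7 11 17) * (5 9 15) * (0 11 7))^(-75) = (0 16 5 12 3 15 6 9)(11 17)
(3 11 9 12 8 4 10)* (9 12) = (3 11 12 8 4 10) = [0, 1, 2, 11, 10, 5, 6, 7, 4, 9, 3, 12, 8]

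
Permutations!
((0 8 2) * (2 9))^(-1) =((0 8 9 2))^(-1) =(0 2 9 8)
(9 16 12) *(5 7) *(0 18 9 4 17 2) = (0 18 9 16 12 4 17 2)(5 7) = [18, 1, 0, 3, 17, 7, 6, 5, 8, 16, 10, 11, 4, 13, 14, 15, 12, 2, 9]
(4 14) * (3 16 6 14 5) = (3 16 6 14 4 5) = [0, 1, 2, 16, 5, 3, 14, 7, 8, 9, 10, 11, 12, 13, 4, 15, 6]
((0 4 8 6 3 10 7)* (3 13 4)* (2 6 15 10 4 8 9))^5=(0 6 7 2 10 9 15 4 8 3 13)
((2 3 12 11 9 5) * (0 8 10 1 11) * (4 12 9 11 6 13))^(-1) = ((0 8 10 1 6 13 4 12)(2 3 9 5))^(-1) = (0 12 4 13 6 1 10 8)(2 5 9 3)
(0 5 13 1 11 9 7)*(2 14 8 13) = [5, 11, 14, 3, 4, 2, 6, 0, 13, 7, 10, 9, 12, 1, 8] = (0 5 2 14 8 13 1 11 9 7)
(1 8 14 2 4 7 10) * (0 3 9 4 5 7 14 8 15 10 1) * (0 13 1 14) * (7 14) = (0 3 9 4)(1 15 10 13)(2 5 14) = [3, 15, 5, 9, 0, 14, 6, 7, 8, 4, 13, 11, 12, 1, 2, 10]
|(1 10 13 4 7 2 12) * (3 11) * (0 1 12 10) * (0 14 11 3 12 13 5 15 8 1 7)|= 13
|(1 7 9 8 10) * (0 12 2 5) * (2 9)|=|(0 12 9 8 10 1 7 2 5)|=9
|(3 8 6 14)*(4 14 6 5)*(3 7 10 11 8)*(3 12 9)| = |(3 12 9)(4 14 7 10 11 8 5)| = 21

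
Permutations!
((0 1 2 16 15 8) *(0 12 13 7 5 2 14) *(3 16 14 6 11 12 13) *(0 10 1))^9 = (1 7 3 10 13 12 14 8 11 2 15 6 5 16)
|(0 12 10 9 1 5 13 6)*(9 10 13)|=|(0 12 13 6)(1 5 9)|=12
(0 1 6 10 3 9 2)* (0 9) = (0 1 6 10 3)(2 9) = [1, 6, 9, 0, 4, 5, 10, 7, 8, 2, 3]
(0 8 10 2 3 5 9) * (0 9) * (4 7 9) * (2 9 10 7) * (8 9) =(0 9 4 2 3 5)(7 10 8) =[9, 1, 3, 5, 2, 0, 6, 10, 7, 4, 8]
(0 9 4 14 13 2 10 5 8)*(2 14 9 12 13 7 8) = [12, 1, 10, 3, 9, 2, 6, 8, 0, 4, 5, 11, 13, 14, 7] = (0 12 13 14 7 8)(2 10 5)(4 9)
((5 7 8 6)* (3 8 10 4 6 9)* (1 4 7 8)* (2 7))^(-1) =(1 3 9 8 5 6 4)(2 10 7)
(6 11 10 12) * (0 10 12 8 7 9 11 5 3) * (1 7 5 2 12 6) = [10, 7, 12, 0, 4, 3, 2, 9, 5, 11, 8, 6, 1] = (0 10 8 5 3)(1 7 9 11 6 2 12)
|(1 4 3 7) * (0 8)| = |(0 8)(1 4 3 7)| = 4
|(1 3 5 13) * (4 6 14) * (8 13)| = 15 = |(1 3 5 8 13)(4 6 14)|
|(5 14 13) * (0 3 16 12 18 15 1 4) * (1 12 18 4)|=21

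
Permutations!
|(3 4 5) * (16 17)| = |(3 4 5)(16 17)| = 6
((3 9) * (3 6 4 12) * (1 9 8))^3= ((1 9 6 4 12 3 8))^3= (1 4 8 6 3 9 12)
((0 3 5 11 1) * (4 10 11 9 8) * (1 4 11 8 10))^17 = (0 1 4 11 8 10 9 5 3)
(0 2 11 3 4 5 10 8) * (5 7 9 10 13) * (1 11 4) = [2, 11, 4, 1, 7, 13, 6, 9, 0, 10, 8, 3, 12, 5] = (0 2 4 7 9 10 8)(1 11 3)(5 13)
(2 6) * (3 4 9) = (2 6)(3 4 9) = [0, 1, 6, 4, 9, 5, 2, 7, 8, 3]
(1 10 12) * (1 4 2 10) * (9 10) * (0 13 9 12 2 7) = [13, 1, 12, 3, 7, 5, 6, 0, 8, 10, 2, 11, 4, 9] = (0 13 9 10 2 12 4 7)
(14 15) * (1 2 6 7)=(1 2 6 7)(14 15)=[0, 2, 6, 3, 4, 5, 7, 1, 8, 9, 10, 11, 12, 13, 15, 14]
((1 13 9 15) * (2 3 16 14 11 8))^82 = ((1 13 9 15)(2 3 16 14 11 8))^82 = (1 9)(2 11 16)(3 8 14)(13 15)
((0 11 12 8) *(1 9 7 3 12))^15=(0 8 12 3 7 9 1 11)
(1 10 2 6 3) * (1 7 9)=(1 10 2 6 3 7 9)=[0, 10, 6, 7, 4, 5, 3, 9, 8, 1, 2]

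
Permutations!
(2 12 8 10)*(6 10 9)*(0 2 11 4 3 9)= (0 2 12 8)(3 9 6 10 11 4)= [2, 1, 12, 9, 3, 5, 10, 7, 0, 6, 11, 4, 8]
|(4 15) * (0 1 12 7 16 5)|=6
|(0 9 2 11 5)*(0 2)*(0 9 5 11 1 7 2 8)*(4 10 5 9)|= |(11)(0 9 4 10 5 8)(1 7 2)|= 6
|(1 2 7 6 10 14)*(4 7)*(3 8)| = |(1 2 4 7 6 10 14)(3 8)| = 14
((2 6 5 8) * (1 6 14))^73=(1 6 5 8 2 14)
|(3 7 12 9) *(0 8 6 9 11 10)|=9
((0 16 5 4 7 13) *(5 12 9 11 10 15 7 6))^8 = ((0 16 12 9 11 10 15 7 13)(4 6 5))^8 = (0 13 7 15 10 11 9 12 16)(4 5 6)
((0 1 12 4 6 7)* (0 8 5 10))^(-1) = ((0 1 12 4 6 7 8 5 10))^(-1) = (0 10 5 8 7 6 4 12 1)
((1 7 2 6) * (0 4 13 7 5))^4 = (0 2)(1 13)(4 6)(5 7)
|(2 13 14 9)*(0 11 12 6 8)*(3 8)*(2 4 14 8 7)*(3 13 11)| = 9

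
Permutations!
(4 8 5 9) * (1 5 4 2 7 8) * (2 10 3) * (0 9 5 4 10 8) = (0 9 8 10 3 2 7)(1 4) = [9, 4, 7, 2, 1, 5, 6, 0, 10, 8, 3]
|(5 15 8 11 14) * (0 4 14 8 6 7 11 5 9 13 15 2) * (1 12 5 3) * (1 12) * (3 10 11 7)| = 33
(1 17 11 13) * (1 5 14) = (1 17 11 13 5 14) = [0, 17, 2, 3, 4, 14, 6, 7, 8, 9, 10, 13, 12, 5, 1, 15, 16, 11]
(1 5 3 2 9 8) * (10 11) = [0, 5, 9, 2, 4, 3, 6, 7, 1, 8, 11, 10] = (1 5 3 2 9 8)(10 11)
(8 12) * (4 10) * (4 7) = (4 10 7)(8 12) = [0, 1, 2, 3, 10, 5, 6, 4, 12, 9, 7, 11, 8]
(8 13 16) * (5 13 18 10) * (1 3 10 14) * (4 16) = (1 3 10 5 13 4 16 8 18 14) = [0, 3, 2, 10, 16, 13, 6, 7, 18, 9, 5, 11, 12, 4, 1, 15, 8, 17, 14]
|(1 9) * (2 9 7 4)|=|(1 7 4 2 9)|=5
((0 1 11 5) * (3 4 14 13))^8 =((0 1 11 5)(3 4 14 13))^8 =(14)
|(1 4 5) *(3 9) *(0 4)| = 4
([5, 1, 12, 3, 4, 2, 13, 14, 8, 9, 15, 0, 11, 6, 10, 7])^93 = [12, 1, 0, 3, 4, 11, 13, 14, 8, 9, 15, 2, 5, 6, 10, 7]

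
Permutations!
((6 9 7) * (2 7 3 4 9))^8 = (2 6 7)(3 9 4)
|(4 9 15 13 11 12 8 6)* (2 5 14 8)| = 11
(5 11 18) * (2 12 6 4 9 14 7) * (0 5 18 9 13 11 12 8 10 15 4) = (18)(0 5 12 6)(2 8 10 15 4 13 11 9 14 7) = [5, 1, 8, 3, 13, 12, 0, 2, 10, 14, 15, 9, 6, 11, 7, 4, 16, 17, 18]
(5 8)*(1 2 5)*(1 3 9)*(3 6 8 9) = (1 2 5 9)(6 8) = [0, 2, 5, 3, 4, 9, 8, 7, 6, 1]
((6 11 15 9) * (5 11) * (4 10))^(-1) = ((4 10)(5 11 15 9 6))^(-1) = (4 10)(5 6 9 15 11)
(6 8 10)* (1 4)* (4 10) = [0, 10, 2, 3, 1, 5, 8, 7, 4, 9, 6] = (1 10 6 8 4)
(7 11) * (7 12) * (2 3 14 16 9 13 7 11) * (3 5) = [0, 1, 5, 14, 4, 3, 6, 2, 8, 13, 10, 12, 11, 7, 16, 15, 9] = (2 5 3 14 16 9 13 7)(11 12)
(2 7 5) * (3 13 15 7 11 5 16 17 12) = (2 11 5)(3 13 15 7 16 17 12) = [0, 1, 11, 13, 4, 2, 6, 16, 8, 9, 10, 5, 3, 15, 14, 7, 17, 12]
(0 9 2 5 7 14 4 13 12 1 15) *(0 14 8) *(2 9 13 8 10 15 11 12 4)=[13, 11, 5, 3, 8, 7, 6, 10, 0, 9, 15, 12, 1, 4, 2, 14]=(0 13 4 8)(1 11 12)(2 5 7 10 15 14)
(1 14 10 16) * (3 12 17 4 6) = (1 14 10 16)(3 12 17 4 6) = [0, 14, 2, 12, 6, 5, 3, 7, 8, 9, 16, 11, 17, 13, 10, 15, 1, 4]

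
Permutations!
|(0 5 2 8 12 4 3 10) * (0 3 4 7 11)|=14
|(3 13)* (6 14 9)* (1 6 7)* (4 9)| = 6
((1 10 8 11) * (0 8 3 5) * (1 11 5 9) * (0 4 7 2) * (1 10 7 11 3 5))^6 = ((0 8 1 7 2)(3 9 10 5 4 11))^6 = (11)(0 8 1 7 2)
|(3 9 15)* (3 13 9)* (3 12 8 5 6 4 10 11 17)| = 9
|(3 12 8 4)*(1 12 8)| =6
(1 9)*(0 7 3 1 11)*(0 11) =(11)(0 7 3 1 9) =[7, 9, 2, 1, 4, 5, 6, 3, 8, 0, 10, 11]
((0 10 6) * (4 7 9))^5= ((0 10 6)(4 7 9))^5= (0 6 10)(4 9 7)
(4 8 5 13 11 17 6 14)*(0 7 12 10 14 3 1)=(0 7 12 10 14 4 8 5 13 11 17 6 3 1)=[7, 0, 2, 1, 8, 13, 3, 12, 5, 9, 14, 17, 10, 11, 4, 15, 16, 6]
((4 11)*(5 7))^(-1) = ((4 11)(5 7))^(-1) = (4 11)(5 7)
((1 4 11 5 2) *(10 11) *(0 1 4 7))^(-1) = ((0 1 7)(2 4 10 11 5))^(-1) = (0 7 1)(2 5 11 10 4)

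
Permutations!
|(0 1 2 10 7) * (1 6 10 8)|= |(0 6 10 7)(1 2 8)|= 12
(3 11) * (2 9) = (2 9)(3 11) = [0, 1, 9, 11, 4, 5, 6, 7, 8, 2, 10, 3]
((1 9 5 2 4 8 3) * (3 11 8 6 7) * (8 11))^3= (11)(1 2 7 9 4 3 5 6)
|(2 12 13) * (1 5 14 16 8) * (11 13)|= |(1 5 14 16 8)(2 12 11 13)|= 20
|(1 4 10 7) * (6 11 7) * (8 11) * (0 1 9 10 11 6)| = 14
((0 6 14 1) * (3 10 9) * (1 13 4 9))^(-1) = ((0 6 14 13 4 9 3 10 1))^(-1) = (0 1 10 3 9 4 13 14 6)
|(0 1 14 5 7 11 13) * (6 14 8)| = 9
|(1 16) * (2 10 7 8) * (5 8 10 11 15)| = 10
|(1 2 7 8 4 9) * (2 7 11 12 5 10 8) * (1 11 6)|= 28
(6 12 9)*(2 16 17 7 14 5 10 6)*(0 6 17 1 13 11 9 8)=(0 6 12 8)(1 13 11 9 2 16)(5 10 17 7 14)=[6, 13, 16, 3, 4, 10, 12, 14, 0, 2, 17, 9, 8, 11, 5, 15, 1, 7]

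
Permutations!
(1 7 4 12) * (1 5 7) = (4 12 5 7) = [0, 1, 2, 3, 12, 7, 6, 4, 8, 9, 10, 11, 5]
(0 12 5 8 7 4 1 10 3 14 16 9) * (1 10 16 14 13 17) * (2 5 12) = (0 2 5 8 7 4 10 3 13 17 1 16 9) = [2, 16, 5, 13, 10, 8, 6, 4, 7, 0, 3, 11, 12, 17, 14, 15, 9, 1]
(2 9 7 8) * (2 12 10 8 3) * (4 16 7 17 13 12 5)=(2 9 17 13 12 10 8 5 4 16 7 3)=[0, 1, 9, 2, 16, 4, 6, 3, 5, 17, 8, 11, 10, 12, 14, 15, 7, 13]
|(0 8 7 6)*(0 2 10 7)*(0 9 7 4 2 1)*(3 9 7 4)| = |(0 8 7 6 1)(2 10 3 9 4)| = 5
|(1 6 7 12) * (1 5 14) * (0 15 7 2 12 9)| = 12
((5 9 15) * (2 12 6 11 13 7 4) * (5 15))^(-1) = ((15)(2 12 6 11 13 7 4)(5 9))^(-1) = (15)(2 4 7 13 11 6 12)(5 9)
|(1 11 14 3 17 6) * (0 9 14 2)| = 9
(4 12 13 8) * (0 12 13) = (0 12)(4 13 8) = [12, 1, 2, 3, 13, 5, 6, 7, 4, 9, 10, 11, 0, 8]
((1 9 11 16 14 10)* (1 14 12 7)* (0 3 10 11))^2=((0 3 10 14 11 16 12 7 1 9))^2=(0 10 11 12 1)(3 14 16 7 9)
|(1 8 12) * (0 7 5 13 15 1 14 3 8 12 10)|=11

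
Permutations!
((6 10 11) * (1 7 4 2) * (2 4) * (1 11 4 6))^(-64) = (11)(4 10 6)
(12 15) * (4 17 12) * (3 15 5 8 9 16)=(3 15 4 17 12 5 8 9 16)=[0, 1, 2, 15, 17, 8, 6, 7, 9, 16, 10, 11, 5, 13, 14, 4, 3, 12]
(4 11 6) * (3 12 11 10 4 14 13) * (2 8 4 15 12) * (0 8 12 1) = [8, 0, 12, 2, 10, 5, 14, 7, 4, 9, 15, 6, 11, 3, 13, 1] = (0 8 4 10 15 1)(2 12 11 6 14 13 3)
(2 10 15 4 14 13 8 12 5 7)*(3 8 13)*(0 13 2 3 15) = [13, 1, 10, 8, 14, 7, 6, 3, 12, 9, 0, 11, 5, 2, 15, 4] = (0 13 2 10)(3 8 12 5 7)(4 14 15)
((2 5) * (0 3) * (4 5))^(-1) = (0 3)(2 5 4)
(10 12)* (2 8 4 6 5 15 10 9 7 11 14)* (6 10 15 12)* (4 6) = [0, 1, 8, 3, 10, 12, 5, 11, 6, 7, 4, 14, 9, 13, 2, 15] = (15)(2 8 6 5 12 9 7 11 14)(4 10)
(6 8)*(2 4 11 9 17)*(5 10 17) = [0, 1, 4, 3, 11, 10, 8, 7, 6, 5, 17, 9, 12, 13, 14, 15, 16, 2] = (2 4 11 9 5 10 17)(6 8)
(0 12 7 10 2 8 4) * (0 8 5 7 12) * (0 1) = [1, 0, 5, 3, 8, 7, 6, 10, 4, 9, 2, 11, 12] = (12)(0 1)(2 5 7 10)(4 8)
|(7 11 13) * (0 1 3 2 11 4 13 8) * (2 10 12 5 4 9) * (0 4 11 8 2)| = 13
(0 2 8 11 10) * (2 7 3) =(0 7 3 2 8 11 10) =[7, 1, 8, 2, 4, 5, 6, 3, 11, 9, 0, 10]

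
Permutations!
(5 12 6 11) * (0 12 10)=(0 12 6 11 5 10)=[12, 1, 2, 3, 4, 10, 11, 7, 8, 9, 0, 5, 6]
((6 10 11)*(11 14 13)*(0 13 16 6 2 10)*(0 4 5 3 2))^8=(16)(0 11 13)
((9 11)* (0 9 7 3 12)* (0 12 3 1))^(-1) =((12)(0 9 11 7 1))^(-1) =(12)(0 1 7 11 9)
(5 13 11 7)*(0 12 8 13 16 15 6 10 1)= (0 12 8 13 11 7 5 16 15 6 10 1)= [12, 0, 2, 3, 4, 16, 10, 5, 13, 9, 1, 7, 8, 11, 14, 6, 15]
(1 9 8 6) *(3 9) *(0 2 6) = [2, 3, 6, 9, 4, 5, 1, 7, 0, 8] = (0 2 6 1 3 9 8)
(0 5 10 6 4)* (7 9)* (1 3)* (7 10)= (0 5 7 9 10 6 4)(1 3)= [5, 3, 2, 1, 0, 7, 4, 9, 8, 10, 6]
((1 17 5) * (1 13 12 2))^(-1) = ((1 17 5 13 12 2))^(-1) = (1 2 12 13 5 17)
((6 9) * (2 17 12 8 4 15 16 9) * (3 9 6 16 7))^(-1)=(2 6 16 9 3 7 15 4 8 12 17)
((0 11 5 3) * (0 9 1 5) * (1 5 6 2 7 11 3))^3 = ((0 3 9 5 1 6 2 7 11))^3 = (0 5 2)(1 7 3)(6 11 9)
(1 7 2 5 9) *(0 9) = (0 9 1 7 2 5) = [9, 7, 5, 3, 4, 0, 6, 2, 8, 1]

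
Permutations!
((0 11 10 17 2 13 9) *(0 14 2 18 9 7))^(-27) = (0 17 14 7 10 9 13 11 18 2) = ((0 11 10 17 18 9 14 2 13 7))^(-27)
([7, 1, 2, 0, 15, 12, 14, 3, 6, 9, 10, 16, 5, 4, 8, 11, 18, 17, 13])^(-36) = (18)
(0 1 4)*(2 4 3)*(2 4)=(0 1 3 4)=[1, 3, 2, 4, 0]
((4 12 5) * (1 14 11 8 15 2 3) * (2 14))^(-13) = (1 3 2)(4 5 12)(8 11 14 15)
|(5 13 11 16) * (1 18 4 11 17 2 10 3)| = |(1 18 4 11 16 5 13 17 2 10 3)| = 11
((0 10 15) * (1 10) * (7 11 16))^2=(0 10)(1 15)(7 16 11)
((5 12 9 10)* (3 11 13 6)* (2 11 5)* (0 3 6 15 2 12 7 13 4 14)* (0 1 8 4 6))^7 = (0 11 15 7 3 6 2 13 5)(1 14 4 8)(9 10 12)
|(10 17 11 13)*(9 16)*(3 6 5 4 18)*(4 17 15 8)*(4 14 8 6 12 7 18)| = |(3 12 7 18)(5 17 11 13 10 15 6)(8 14)(9 16)| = 28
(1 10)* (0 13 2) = (0 13 2)(1 10) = [13, 10, 0, 3, 4, 5, 6, 7, 8, 9, 1, 11, 12, 2]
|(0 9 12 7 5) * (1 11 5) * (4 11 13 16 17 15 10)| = |(0 9 12 7 1 13 16 17 15 10 4 11 5)| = 13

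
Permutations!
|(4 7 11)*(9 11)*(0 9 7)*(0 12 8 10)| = |(0 9 11 4 12 8 10)| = 7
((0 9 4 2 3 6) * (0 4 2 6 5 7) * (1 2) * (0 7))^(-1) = (0 5 3 2 1 9)(4 6)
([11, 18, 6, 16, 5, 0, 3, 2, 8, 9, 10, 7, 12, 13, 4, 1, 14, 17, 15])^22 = (0 7 6 16 4)(1 18 15)(2 3 14 5 11)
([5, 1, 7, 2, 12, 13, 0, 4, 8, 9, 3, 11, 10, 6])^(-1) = [6, 1, 3, 10, 7, 0, 13, 2, 8, 9, 12, 11, 4, 5]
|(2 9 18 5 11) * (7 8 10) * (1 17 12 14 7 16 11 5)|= 12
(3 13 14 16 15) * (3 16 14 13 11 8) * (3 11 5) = (3 5)(8 11)(15 16) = [0, 1, 2, 5, 4, 3, 6, 7, 11, 9, 10, 8, 12, 13, 14, 16, 15]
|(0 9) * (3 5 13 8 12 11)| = 6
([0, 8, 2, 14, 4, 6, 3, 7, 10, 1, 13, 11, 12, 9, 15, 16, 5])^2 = (1 10 9 8 13)(3 15 5)(6 14 16)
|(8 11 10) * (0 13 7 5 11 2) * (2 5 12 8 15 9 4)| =|(0 13 7 12 8 5 11 10 15 9 4 2)| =12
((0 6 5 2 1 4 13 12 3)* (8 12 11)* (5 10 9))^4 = (0 5 13 3 9 4 12 10 1 8 6 2 11)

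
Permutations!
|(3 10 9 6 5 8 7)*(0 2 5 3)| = |(0 2 5 8 7)(3 10 9 6)| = 20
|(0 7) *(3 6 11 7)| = 5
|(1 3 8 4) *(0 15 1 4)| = 5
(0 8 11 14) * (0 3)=(0 8 11 14 3)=[8, 1, 2, 0, 4, 5, 6, 7, 11, 9, 10, 14, 12, 13, 3]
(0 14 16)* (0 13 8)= (0 14 16 13 8)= [14, 1, 2, 3, 4, 5, 6, 7, 0, 9, 10, 11, 12, 8, 16, 15, 13]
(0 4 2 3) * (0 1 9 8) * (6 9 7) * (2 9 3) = (0 4 9 8)(1 7 6 3) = [4, 7, 2, 1, 9, 5, 3, 6, 0, 8]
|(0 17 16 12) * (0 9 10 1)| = 7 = |(0 17 16 12 9 10 1)|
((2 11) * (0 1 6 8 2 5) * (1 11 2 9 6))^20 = ((0 11 5)(6 8 9))^20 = (0 5 11)(6 9 8)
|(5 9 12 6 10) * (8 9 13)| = 7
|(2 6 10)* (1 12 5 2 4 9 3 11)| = 10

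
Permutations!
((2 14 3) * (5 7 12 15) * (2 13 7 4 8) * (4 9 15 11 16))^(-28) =(2 3 7 11 4)(5 15 9)(8 14 13 12 16)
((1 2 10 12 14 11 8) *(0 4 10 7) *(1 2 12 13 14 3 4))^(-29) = ((0 1 12 3 4 10 13 14 11 8 2 7))^(-29) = (0 14 12 8 4 7 13 1 11 3 2 10)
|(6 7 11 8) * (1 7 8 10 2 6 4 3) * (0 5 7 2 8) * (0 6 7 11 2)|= 8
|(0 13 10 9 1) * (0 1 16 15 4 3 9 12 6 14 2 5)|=40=|(0 13 10 12 6 14 2 5)(3 9 16 15 4)|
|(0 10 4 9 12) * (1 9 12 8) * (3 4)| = 15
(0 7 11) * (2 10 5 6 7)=[2, 1, 10, 3, 4, 6, 7, 11, 8, 9, 5, 0]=(0 2 10 5 6 7 11)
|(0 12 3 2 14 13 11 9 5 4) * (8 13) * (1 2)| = 12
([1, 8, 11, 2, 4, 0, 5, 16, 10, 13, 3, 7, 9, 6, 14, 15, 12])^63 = (0 7)(1 16)(2 6)(3 13)(5 11)(8 12)(9 10)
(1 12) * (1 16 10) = (1 12 16 10) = [0, 12, 2, 3, 4, 5, 6, 7, 8, 9, 1, 11, 16, 13, 14, 15, 10]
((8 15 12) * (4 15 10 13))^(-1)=((4 15 12 8 10 13))^(-1)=(4 13 10 8 12 15)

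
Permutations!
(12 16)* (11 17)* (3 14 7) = (3 14 7)(11 17)(12 16) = [0, 1, 2, 14, 4, 5, 6, 3, 8, 9, 10, 17, 16, 13, 7, 15, 12, 11]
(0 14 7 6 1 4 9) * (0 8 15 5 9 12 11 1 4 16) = (0 14 7 6 4 12 11 1 16)(5 9 8 15) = [14, 16, 2, 3, 12, 9, 4, 6, 15, 8, 10, 1, 11, 13, 7, 5, 0]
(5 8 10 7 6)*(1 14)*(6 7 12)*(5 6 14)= (1 5 8 10 12 14)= [0, 5, 2, 3, 4, 8, 6, 7, 10, 9, 12, 11, 14, 13, 1]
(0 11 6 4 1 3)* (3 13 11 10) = (0 10 3)(1 13 11 6 4) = [10, 13, 2, 0, 1, 5, 4, 7, 8, 9, 3, 6, 12, 11]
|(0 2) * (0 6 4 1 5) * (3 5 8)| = |(0 2 6 4 1 8 3 5)| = 8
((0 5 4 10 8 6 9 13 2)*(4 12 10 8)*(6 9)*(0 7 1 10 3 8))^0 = (13)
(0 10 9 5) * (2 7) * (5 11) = [10, 1, 7, 3, 4, 0, 6, 2, 8, 11, 9, 5] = (0 10 9 11 5)(2 7)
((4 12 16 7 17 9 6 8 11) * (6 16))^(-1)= ((4 12 6 8 11)(7 17 9 16))^(-1)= (4 11 8 6 12)(7 16 9 17)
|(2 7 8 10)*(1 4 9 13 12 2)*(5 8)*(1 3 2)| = 30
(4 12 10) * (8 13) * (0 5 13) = [5, 1, 2, 3, 12, 13, 6, 7, 0, 9, 4, 11, 10, 8] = (0 5 13 8)(4 12 10)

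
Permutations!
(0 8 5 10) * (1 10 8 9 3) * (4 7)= [9, 10, 2, 1, 7, 8, 6, 4, 5, 3, 0]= (0 9 3 1 10)(4 7)(5 8)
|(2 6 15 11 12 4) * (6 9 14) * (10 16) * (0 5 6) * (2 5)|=|(0 2 9 14)(4 5 6 15 11 12)(10 16)|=12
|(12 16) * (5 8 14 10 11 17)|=|(5 8 14 10 11 17)(12 16)|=6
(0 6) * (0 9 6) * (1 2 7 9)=(1 2 7 9 6)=[0, 2, 7, 3, 4, 5, 1, 9, 8, 6]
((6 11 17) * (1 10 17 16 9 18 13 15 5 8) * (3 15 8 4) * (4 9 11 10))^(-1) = (1 8 13 18 9 5 15 3 4)(6 17 10)(11 16)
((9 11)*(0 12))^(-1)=(0 12)(9 11)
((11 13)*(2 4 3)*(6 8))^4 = ((2 4 3)(6 8)(11 13))^4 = (13)(2 4 3)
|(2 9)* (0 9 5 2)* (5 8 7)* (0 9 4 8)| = 6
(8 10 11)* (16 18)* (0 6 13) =(0 6 13)(8 10 11)(16 18) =[6, 1, 2, 3, 4, 5, 13, 7, 10, 9, 11, 8, 12, 0, 14, 15, 18, 17, 16]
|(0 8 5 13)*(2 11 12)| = 12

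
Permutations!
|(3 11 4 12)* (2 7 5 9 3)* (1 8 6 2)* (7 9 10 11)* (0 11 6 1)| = 28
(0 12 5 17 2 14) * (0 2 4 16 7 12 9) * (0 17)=[9, 1, 14, 3, 16, 0, 6, 12, 8, 17, 10, 11, 5, 13, 2, 15, 7, 4]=(0 9 17 4 16 7 12 5)(2 14)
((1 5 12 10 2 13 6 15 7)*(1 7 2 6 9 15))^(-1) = (1 6 10 12 5)(2 15 9 13)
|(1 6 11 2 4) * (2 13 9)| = |(1 6 11 13 9 2 4)| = 7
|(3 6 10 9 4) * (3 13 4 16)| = |(3 6 10 9 16)(4 13)| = 10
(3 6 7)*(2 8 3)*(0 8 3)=[8, 1, 3, 6, 4, 5, 7, 2, 0]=(0 8)(2 3 6 7)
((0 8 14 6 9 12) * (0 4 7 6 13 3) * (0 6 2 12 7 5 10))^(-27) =((0 8 14 13 3 6 9 7 2 12 4 5 10))^(-27) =(0 10 5 4 12 2 7 9 6 3 13 14 8)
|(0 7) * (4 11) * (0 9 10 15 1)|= |(0 7 9 10 15 1)(4 11)|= 6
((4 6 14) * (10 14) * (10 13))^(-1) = (4 14 10 13 6) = ((4 6 13 10 14))^(-1)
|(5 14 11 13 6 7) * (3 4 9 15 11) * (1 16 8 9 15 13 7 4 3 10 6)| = 40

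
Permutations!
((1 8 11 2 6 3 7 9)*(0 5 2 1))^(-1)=(0 9 7 3 6 2 5)(1 11 8)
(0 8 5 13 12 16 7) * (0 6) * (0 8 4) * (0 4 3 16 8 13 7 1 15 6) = [3, 15, 2, 16, 4, 7, 13, 0, 5, 9, 10, 11, 8, 12, 14, 6, 1] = (0 3 16 1 15 6 13 12 8 5 7)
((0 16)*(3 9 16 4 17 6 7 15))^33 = ((0 4 17 6 7 15 3 9 16))^33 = (0 3 6)(4 9 7)(15 17 16)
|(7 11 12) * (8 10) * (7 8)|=5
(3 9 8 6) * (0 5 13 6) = (0 5 13 6 3 9 8) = [5, 1, 2, 9, 4, 13, 3, 7, 0, 8, 10, 11, 12, 6]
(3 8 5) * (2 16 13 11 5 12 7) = [0, 1, 16, 8, 4, 3, 6, 2, 12, 9, 10, 5, 7, 11, 14, 15, 13] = (2 16 13 11 5 3 8 12 7)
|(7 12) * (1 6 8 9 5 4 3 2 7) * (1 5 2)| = 10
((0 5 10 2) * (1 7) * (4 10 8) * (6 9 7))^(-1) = ((0 5 8 4 10 2)(1 6 9 7))^(-1) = (0 2 10 4 8 5)(1 7 9 6)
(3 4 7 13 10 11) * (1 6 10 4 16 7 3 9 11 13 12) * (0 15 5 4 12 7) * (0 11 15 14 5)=(0 14 5 4 3 16 11 9 15)(1 6 10 13 12)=[14, 6, 2, 16, 3, 4, 10, 7, 8, 15, 13, 9, 1, 12, 5, 0, 11]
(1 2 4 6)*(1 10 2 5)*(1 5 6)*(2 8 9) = (1 6 10 8 9 2 4) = [0, 6, 4, 3, 1, 5, 10, 7, 9, 2, 8]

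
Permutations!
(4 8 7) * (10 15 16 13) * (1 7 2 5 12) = (1 7 4 8 2 5 12)(10 15 16 13) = [0, 7, 5, 3, 8, 12, 6, 4, 2, 9, 15, 11, 1, 10, 14, 16, 13]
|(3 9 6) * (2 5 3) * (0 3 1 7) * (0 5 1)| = |(0 3 9 6 2 1 7 5)| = 8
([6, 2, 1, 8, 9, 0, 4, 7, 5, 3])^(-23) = (0 8 9 6 5 3 4)(1 2)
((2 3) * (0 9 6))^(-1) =((0 9 6)(2 3))^(-1) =(0 6 9)(2 3)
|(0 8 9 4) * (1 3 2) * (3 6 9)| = 8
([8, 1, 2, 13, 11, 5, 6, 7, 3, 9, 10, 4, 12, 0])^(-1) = [13, 1, 2, 8, 11, 5, 6, 7, 0, 9, 10, 4, 12, 3]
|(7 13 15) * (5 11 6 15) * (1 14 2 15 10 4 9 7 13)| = 12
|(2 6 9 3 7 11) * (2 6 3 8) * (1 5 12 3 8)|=8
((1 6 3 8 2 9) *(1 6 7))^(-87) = (1 7)(2 3 9 8 6)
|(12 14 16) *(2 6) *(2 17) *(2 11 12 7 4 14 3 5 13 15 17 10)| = |(2 6 10)(3 5 13 15 17 11 12)(4 14 16 7)| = 84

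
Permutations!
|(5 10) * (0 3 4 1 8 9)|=|(0 3 4 1 8 9)(5 10)|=6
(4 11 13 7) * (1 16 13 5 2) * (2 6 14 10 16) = (1 2)(4 11 5 6 14 10 16 13 7) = [0, 2, 1, 3, 11, 6, 14, 4, 8, 9, 16, 5, 12, 7, 10, 15, 13]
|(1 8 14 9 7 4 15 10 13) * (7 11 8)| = |(1 7 4 15 10 13)(8 14 9 11)| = 12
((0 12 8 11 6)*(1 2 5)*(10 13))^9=((0 12 8 11 6)(1 2 5)(10 13))^9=(0 6 11 8 12)(10 13)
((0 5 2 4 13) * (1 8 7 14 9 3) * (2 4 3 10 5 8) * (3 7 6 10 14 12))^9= ((0 8 6 10 5 4 13)(1 2 7 12 3)(9 14))^9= (0 6 5 13 8 10 4)(1 3 12 7 2)(9 14)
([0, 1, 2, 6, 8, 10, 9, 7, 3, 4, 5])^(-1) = [0, 1, 2, 8, 9, 10, 3, 7, 4, 6, 5]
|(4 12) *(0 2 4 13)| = 5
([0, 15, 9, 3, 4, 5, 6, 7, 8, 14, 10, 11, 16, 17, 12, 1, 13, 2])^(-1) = (1 15)(2 17 13 16 12 14 9)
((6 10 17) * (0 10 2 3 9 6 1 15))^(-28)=(0 17 15 10 1)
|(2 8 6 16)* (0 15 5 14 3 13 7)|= 28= |(0 15 5 14 3 13 7)(2 8 6 16)|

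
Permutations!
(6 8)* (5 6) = (5 6 8) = [0, 1, 2, 3, 4, 6, 8, 7, 5]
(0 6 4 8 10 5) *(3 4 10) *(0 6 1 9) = (0 1 9)(3 4 8)(5 6 10) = [1, 9, 2, 4, 8, 6, 10, 7, 3, 0, 5]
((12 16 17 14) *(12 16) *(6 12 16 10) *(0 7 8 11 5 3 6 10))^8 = ((0 7 8 11 5 3 6 12 16 17 14))^8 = (0 16 3 8 14 12 5 7 17 6 11)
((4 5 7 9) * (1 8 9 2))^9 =(1 9 5 2 8 4 7)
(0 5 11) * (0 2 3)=(0 5 11 2 3)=[5, 1, 3, 0, 4, 11, 6, 7, 8, 9, 10, 2]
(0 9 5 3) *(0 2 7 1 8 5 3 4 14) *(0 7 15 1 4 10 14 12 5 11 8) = [9, 0, 15, 2, 12, 10, 6, 4, 11, 3, 14, 8, 5, 13, 7, 1] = (0 9 3 2 15 1)(4 12 5 10 14 7)(8 11)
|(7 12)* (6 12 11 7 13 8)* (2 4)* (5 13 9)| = |(2 4)(5 13 8 6 12 9)(7 11)| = 6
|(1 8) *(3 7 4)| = 6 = |(1 8)(3 7 4)|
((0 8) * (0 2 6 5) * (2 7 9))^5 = ((0 8 7 9 2 6 5))^5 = (0 6 9 8 5 2 7)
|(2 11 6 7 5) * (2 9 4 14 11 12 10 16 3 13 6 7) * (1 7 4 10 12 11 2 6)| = 8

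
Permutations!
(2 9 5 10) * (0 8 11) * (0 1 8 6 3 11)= [6, 8, 9, 11, 4, 10, 3, 7, 0, 5, 2, 1]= (0 6 3 11 1 8)(2 9 5 10)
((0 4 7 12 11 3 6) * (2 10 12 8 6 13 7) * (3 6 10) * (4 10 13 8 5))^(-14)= (13)(0 10 12 11 6)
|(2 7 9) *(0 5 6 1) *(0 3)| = 15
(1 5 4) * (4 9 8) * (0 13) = (0 13)(1 5 9 8 4) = [13, 5, 2, 3, 1, 9, 6, 7, 4, 8, 10, 11, 12, 0]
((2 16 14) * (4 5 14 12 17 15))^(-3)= (2 4 12 14 15 16 5 17)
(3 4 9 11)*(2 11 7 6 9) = [0, 1, 11, 4, 2, 5, 9, 6, 8, 7, 10, 3] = (2 11 3 4)(6 9 7)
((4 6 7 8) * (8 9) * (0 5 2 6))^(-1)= (0 4 8 9 7 6 2 5)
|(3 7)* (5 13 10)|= |(3 7)(5 13 10)|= 6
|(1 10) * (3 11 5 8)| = |(1 10)(3 11 5 8)| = 4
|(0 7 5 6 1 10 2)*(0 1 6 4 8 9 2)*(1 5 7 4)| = 8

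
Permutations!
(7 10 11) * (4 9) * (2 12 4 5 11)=(2 12 4 9 5 11 7 10)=[0, 1, 12, 3, 9, 11, 6, 10, 8, 5, 2, 7, 4]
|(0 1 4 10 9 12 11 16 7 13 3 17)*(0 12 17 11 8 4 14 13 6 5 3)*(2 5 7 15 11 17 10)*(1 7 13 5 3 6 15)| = |(0 7 15 11 16 1 14 5 6 13)(2 3 17 12 8 4)(9 10)| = 30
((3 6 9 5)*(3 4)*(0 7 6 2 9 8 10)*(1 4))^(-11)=(0 10 8 6 7)(1 4 3 2 9 5)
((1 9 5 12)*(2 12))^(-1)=((1 9 5 2 12))^(-1)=(1 12 2 5 9)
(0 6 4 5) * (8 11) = [6, 1, 2, 3, 5, 0, 4, 7, 11, 9, 10, 8] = (0 6 4 5)(8 11)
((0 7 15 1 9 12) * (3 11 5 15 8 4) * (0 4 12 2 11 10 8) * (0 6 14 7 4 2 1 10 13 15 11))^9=(15)(1 9)(5 11)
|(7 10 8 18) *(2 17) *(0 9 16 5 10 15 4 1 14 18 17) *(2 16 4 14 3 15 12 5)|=16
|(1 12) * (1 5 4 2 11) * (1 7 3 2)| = 4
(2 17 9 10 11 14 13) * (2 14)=(2 17 9 10 11)(13 14)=[0, 1, 17, 3, 4, 5, 6, 7, 8, 10, 11, 2, 12, 14, 13, 15, 16, 9]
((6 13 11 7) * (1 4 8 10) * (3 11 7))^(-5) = ((1 4 8 10)(3 11)(6 13 7))^(-5) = (1 10 8 4)(3 11)(6 13 7)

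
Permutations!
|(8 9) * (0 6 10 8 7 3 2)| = 8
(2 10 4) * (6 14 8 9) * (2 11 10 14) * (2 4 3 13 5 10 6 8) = [0, 1, 14, 13, 11, 10, 4, 7, 9, 8, 3, 6, 12, 5, 2] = (2 14)(3 13 5 10)(4 11 6)(8 9)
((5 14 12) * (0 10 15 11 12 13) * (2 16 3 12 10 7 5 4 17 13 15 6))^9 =(0 16 14 4 10)(2 5 12 11 13)(3 15 17 6 7)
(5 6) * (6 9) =[0, 1, 2, 3, 4, 9, 5, 7, 8, 6] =(5 9 6)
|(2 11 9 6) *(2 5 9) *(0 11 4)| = 12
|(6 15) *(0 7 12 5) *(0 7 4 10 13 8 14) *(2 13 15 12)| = 12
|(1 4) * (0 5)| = 2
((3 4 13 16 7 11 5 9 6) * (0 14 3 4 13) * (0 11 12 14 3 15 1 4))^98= (16)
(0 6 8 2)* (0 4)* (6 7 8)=(0 7 8 2 4)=[7, 1, 4, 3, 0, 5, 6, 8, 2]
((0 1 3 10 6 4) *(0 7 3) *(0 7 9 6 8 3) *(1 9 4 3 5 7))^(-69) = (0 3 5 9 10 7 6 8)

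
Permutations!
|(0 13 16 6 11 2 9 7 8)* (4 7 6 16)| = |(16)(0 13 4 7 8)(2 9 6 11)| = 20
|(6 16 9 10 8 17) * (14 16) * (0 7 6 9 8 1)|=10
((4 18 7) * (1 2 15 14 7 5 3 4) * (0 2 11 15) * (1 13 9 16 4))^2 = ((0 2)(1 11 15 14 7 13 9 16 4 18 5 3))^2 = (1 15 7 9 4 5)(3 11 14 13 16 18)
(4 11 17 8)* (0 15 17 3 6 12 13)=(0 15 17 8 4 11 3 6 12 13)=[15, 1, 2, 6, 11, 5, 12, 7, 4, 9, 10, 3, 13, 0, 14, 17, 16, 8]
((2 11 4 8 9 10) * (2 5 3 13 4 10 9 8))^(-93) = ((2 11 10 5 3 13 4))^(-93) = (2 13 5 11 4 3 10)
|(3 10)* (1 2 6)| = 6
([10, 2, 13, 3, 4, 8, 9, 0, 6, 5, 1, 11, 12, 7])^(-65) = [10, 2, 13, 3, 4, 9, 8, 0, 5, 6, 1, 11, 12, 7]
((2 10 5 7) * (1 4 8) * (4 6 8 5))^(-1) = ((1 6 8)(2 10 4 5 7))^(-1) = (1 8 6)(2 7 5 4 10)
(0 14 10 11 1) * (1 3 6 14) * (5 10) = (0 1)(3 6 14 5 10 11) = [1, 0, 2, 6, 4, 10, 14, 7, 8, 9, 11, 3, 12, 13, 5]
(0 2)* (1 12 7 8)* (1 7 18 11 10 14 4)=(0 2)(1 12 18 11 10 14 4)(7 8)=[2, 12, 0, 3, 1, 5, 6, 8, 7, 9, 14, 10, 18, 13, 4, 15, 16, 17, 11]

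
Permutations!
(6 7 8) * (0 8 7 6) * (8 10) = [10, 1, 2, 3, 4, 5, 6, 7, 0, 9, 8] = (0 10 8)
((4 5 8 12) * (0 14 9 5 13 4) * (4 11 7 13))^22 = (0 8 9)(5 14 12)(7 13 11)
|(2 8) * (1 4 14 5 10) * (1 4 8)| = 12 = |(1 8 2)(4 14 5 10)|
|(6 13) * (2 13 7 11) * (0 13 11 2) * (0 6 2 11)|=3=|(0 13 2)(6 7 11)|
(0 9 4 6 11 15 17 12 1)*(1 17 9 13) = (0 13 1)(4 6 11 15 9)(12 17) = [13, 0, 2, 3, 6, 5, 11, 7, 8, 4, 10, 15, 17, 1, 14, 9, 16, 12]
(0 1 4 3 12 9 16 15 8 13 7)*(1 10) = (0 10 1 4 3 12 9 16 15 8 13 7) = [10, 4, 2, 12, 3, 5, 6, 0, 13, 16, 1, 11, 9, 7, 14, 8, 15]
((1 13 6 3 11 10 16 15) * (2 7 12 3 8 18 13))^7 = ((1 2 7 12 3 11 10 16 15)(6 8 18 13))^7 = (1 16 11 12 2 15 10 3 7)(6 13 18 8)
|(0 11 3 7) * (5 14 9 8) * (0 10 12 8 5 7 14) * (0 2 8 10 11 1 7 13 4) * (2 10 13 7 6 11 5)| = |(0 1 6 11 3 14 9 2 8 7 5 10 12 13 4)| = 15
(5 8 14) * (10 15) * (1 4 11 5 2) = (1 4 11 5 8 14 2)(10 15) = [0, 4, 1, 3, 11, 8, 6, 7, 14, 9, 15, 5, 12, 13, 2, 10]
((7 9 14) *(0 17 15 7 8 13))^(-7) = ((0 17 15 7 9 14 8 13))^(-7) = (0 17 15 7 9 14 8 13)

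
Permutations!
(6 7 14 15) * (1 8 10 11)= (1 8 10 11)(6 7 14 15)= [0, 8, 2, 3, 4, 5, 7, 14, 10, 9, 11, 1, 12, 13, 15, 6]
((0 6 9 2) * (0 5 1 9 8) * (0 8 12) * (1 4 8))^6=((0 6 12)(1 9 2 5 4 8))^6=(12)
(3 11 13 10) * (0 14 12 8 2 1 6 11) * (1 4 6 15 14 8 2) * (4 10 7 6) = (0 8 1 15 14 12 2 10 3)(6 11 13 7) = [8, 15, 10, 0, 4, 5, 11, 6, 1, 9, 3, 13, 2, 7, 12, 14]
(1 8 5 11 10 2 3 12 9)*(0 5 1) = (0 5 11 10 2 3 12 9)(1 8) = [5, 8, 3, 12, 4, 11, 6, 7, 1, 0, 2, 10, 9]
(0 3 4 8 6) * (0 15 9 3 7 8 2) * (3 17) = (0 7 8 6 15 9 17 3 4 2) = [7, 1, 0, 4, 2, 5, 15, 8, 6, 17, 10, 11, 12, 13, 14, 9, 16, 3]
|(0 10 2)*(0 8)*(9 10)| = 5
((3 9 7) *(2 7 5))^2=(2 3 5 7 9)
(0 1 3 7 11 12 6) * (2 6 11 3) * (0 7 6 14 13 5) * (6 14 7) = (0 1 2 7 3 14 13 5)(11 12) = [1, 2, 7, 14, 4, 0, 6, 3, 8, 9, 10, 12, 11, 5, 13]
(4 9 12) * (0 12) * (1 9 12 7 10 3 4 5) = (0 7 10 3 4 12 5 1 9) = [7, 9, 2, 4, 12, 1, 6, 10, 8, 0, 3, 11, 5]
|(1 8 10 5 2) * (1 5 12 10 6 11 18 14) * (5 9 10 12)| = 12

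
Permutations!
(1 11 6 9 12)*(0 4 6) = (0 4 6 9 12 1 11) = [4, 11, 2, 3, 6, 5, 9, 7, 8, 12, 10, 0, 1]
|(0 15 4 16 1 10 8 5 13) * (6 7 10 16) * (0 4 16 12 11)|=42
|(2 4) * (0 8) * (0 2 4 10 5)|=5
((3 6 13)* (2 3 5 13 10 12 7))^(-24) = (13)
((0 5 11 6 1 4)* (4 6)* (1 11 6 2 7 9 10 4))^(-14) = (0 7 6 10 1)(2 5 9 11 4)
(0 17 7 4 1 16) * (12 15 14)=[17, 16, 2, 3, 1, 5, 6, 4, 8, 9, 10, 11, 15, 13, 12, 14, 0, 7]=(0 17 7 4 1 16)(12 15 14)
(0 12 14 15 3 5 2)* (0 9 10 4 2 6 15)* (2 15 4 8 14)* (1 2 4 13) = (0 12 4 15 3 5 6 13 1 2 9 10 8 14) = [12, 2, 9, 5, 15, 6, 13, 7, 14, 10, 8, 11, 4, 1, 0, 3]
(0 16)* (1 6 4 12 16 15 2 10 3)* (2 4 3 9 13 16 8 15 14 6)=(0 14 6 3 1 2 10 9 13 16)(4 12 8 15)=[14, 2, 10, 1, 12, 5, 3, 7, 15, 13, 9, 11, 8, 16, 6, 4, 0]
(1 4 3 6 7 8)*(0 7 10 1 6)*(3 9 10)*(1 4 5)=(0 7 8 6 3)(1 5)(4 9 10)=[7, 5, 2, 0, 9, 1, 3, 8, 6, 10, 4]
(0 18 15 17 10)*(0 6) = [18, 1, 2, 3, 4, 5, 0, 7, 8, 9, 6, 11, 12, 13, 14, 17, 16, 10, 15] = (0 18 15 17 10 6)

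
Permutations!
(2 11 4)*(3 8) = (2 11 4)(3 8) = [0, 1, 11, 8, 2, 5, 6, 7, 3, 9, 10, 4]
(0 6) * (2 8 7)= (0 6)(2 8 7)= [6, 1, 8, 3, 4, 5, 0, 2, 7]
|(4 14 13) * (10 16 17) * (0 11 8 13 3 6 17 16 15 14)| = |(0 11 8 13 4)(3 6 17 10 15 14)| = 30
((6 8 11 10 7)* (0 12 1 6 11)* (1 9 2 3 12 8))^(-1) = (0 8)(1 6)(2 9 12 3)(7 10 11)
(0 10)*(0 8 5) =(0 10 8 5) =[10, 1, 2, 3, 4, 0, 6, 7, 5, 9, 8]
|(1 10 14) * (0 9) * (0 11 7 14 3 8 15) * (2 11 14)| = |(0 9 14 1 10 3 8 15)(2 11 7)| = 24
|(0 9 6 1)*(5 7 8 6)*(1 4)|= 8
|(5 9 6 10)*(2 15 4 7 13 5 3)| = |(2 15 4 7 13 5 9 6 10 3)| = 10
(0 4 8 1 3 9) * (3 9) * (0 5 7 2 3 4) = (1 9 5 7 2 3 4 8) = [0, 9, 3, 4, 8, 7, 6, 2, 1, 5]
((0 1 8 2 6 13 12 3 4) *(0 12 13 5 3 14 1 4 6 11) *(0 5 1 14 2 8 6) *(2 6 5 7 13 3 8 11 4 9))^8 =(14)(0 8 4 13 1 9 11 12 3 5 2 7 6)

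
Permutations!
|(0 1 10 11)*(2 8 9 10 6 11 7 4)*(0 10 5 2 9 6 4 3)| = 12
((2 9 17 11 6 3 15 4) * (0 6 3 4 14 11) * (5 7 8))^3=((0 6 4 2 9 17)(3 15 14 11)(5 7 8))^3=(0 2)(3 11 14 15)(4 17)(6 9)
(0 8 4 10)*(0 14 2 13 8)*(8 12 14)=[0, 1, 13, 3, 10, 5, 6, 7, 4, 9, 8, 11, 14, 12, 2]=(2 13 12 14)(4 10 8)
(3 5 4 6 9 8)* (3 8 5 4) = (3 4 6 9 5) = [0, 1, 2, 4, 6, 3, 9, 7, 8, 5]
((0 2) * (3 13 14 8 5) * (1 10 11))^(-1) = (0 2)(1 11 10)(3 5 8 14 13)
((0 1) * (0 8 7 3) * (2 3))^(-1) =(0 3 2 7 8 1) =((0 1 8 7 2 3))^(-1)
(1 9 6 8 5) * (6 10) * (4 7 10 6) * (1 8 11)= (1 9 6 11)(4 7 10)(5 8)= [0, 9, 2, 3, 7, 8, 11, 10, 5, 6, 4, 1]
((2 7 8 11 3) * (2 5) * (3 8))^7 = (2 5 3 7)(8 11)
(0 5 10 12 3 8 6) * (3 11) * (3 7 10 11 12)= [5, 1, 2, 8, 4, 11, 0, 10, 6, 9, 3, 7, 12]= (12)(0 5 11 7 10 3 8 6)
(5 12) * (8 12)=[0, 1, 2, 3, 4, 8, 6, 7, 12, 9, 10, 11, 5]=(5 8 12)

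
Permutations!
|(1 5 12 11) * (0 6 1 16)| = 7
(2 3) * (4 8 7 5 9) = (2 3)(4 8 7 5 9) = [0, 1, 3, 2, 8, 9, 6, 5, 7, 4]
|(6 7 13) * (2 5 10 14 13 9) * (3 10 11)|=|(2 5 11 3 10 14 13 6 7 9)|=10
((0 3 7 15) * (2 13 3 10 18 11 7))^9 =(0 11)(7 10)(15 18) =((0 10 18 11 7 15)(2 13 3))^9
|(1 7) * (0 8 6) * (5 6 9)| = |(0 8 9 5 6)(1 7)| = 10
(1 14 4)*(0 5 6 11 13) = (0 5 6 11 13)(1 14 4) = [5, 14, 2, 3, 1, 6, 11, 7, 8, 9, 10, 13, 12, 0, 4]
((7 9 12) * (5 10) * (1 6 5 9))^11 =((1 6 5 10 9 12 7))^11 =(1 9 6 12 5 7 10)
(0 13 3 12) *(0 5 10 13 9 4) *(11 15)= [9, 1, 2, 12, 0, 10, 6, 7, 8, 4, 13, 15, 5, 3, 14, 11]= (0 9 4)(3 12 5 10 13)(11 15)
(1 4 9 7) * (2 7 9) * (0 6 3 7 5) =[6, 4, 5, 7, 2, 0, 3, 1, 8, 9] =(9)(0 6 3 7 1 4 2 5)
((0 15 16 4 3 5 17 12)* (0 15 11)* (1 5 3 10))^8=((0 11)(1 5 17 12 15 16 4 10))^8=(17)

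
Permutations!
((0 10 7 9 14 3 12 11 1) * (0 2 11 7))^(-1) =(0 10)(1 11 2)(3 14 9 7 12)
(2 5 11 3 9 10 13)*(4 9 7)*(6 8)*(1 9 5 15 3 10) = (1 9)(2 15 3 7 4 5 11 10 13)(6 8) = [0, 9, 15, 7, 5, 11, 8, 4, 6, 1, 13, 10, 12, 2, 14, 3]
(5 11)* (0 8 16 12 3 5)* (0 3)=[8, 1, 2, 5, 4, 11, 6, 7, 16, 9, 10, 3, 0, 13, 14, 15, 12]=(0 8 16 12)(3 5 11)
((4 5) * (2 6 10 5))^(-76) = (2 4 5 10 6)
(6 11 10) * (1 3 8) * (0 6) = (0 6 11 10)(1 3 8) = [6, 3, 2, 8, 4, 5, 11, 7, 1, 9, 0, 10]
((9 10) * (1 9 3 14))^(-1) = ((1 9 10 3 14))^(-1) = (1 14 3 10 9)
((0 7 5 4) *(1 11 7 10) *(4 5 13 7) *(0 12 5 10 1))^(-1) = (0 10 5 12 4 11 1)(7 13)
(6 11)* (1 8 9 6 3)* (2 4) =[0, 8, 4, 1, 2, 5, 11, 7, 9, 6, 10, 3] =(1 8 9 6 11 3)(2 4)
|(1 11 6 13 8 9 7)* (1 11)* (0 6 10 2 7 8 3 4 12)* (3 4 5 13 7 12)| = |(0 6 7 11 10 2 12)(3 5 13 4)(8 9)| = 28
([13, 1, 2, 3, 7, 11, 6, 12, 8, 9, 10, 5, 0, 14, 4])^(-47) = (0 13 14 4 7 12)(5 11)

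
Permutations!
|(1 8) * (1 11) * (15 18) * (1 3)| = |(1 8 11 3)(15 18)| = 4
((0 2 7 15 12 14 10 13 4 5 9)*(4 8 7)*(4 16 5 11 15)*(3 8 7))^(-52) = ((0 2 16 5 9)(3 8)(4 11 15 12 14 10 13 7))^(-52) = (0 5 2 9 16)(4 14)(7 12)(10 11)(13 15)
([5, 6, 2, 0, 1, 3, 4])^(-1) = (0 3 5)(1 4 6)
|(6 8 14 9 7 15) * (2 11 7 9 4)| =|(2 11 7 15 6 8 14 4)| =8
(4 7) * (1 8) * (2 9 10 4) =(1 8)(2 9 10 4 7) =[0, 8, 9, 3, 7, 5, 6, 2, 1, 10, 4]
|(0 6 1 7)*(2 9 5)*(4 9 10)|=20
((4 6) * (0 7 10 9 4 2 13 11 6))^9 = (0 4 9 10 7)(2 13 11 6)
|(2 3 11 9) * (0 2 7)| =|(0 2 3 11 9 7)| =6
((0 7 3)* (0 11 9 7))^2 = ((3 11 9 7))^2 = (3 9)(7 11)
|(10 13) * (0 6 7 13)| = 5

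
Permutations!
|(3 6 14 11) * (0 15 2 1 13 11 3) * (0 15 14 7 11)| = |(0 14 3 6 7 11 15 2 1 13)| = 10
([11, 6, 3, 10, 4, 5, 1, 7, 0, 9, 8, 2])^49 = [11, 6, 3, 10, 4, 5, 1, 7, 0, 9, 8, 2]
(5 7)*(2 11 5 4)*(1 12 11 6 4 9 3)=[0, 12, 6, 1, 2, 7, 4, 9, 8, 3, 10, 5, 11]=(1 12 11 5 7 9 3)(2 6 4)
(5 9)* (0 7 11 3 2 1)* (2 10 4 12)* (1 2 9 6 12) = (0 7 11 3 10 4 1)(5 6 12 9) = [7, 0, 2, 10, 1, 6, 12, 11, 8, 5, 4, 3, 9]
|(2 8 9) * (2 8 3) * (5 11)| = |(2 3)(5 11)(8 9)| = 2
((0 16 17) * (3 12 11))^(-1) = (0 17 16)(3 11 12)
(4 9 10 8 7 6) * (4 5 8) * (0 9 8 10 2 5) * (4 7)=[9, 1, 5, 3, 8, 10, 0, 6, 4, 2, 7]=(0 9 2 5 10 7 6)(4 8)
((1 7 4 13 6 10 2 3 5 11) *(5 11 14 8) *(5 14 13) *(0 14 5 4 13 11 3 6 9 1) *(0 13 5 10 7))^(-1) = ((0 14 8 10 2 6 7 5 11 13 9 1))^(-1) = (0 1 9 13 11 5 7 6 2 10 8 14)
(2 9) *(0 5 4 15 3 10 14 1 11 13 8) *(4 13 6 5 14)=(0 14 1 11 6 5 13 8)(2 9)(3 10 4 15)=[14, 11, 9, 10, 15, 13, 5, 7, 0, 2, 4, 6, 12, 8, 1, 3]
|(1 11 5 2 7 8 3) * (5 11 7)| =4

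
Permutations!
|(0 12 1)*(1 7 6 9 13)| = 7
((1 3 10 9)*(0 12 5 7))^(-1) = ((0 12 5 7)(1 3 10 9))^(-1) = (0 7 5 12)(1 9 10 3)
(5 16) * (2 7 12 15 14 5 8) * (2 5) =(2 7 12 15 14)(5 16 8) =[0, 1, 7, 3, 4, 16, 6, 12, 5, 9, 10, 11, 15, 13, 2, 14, 8]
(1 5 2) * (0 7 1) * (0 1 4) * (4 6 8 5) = (0 7 6 8 5 2 1 4) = [7, 4, 1, 3, 0, 2, 8, 6, 5]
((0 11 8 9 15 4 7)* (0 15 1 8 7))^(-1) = ((0 11 7 15 4)(1 8 9))^(-1) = (0 4 15 7 11)(1 9 8)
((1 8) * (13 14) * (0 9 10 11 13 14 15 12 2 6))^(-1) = (0 6 2 12 15 13 11 10 9)(1 8)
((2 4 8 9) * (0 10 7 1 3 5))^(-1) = (0 5 3 1 7 10)(2 9 8 4)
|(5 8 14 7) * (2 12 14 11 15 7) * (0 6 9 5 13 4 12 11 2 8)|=36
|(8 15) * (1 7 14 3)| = 4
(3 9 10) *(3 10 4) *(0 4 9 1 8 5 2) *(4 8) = (10)(0 8 5 2)(1 4 3) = [8, 4, 0, 1, 3, 2, 6, 7, 5, 9, 10]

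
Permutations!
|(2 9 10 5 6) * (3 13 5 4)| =|(2 9 10 4 3 13 5 6)| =8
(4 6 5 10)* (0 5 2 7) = (0 5 10 4 6 2 7) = [5, 1, 7, 3, 6, 10, 2, 0, 8, 9, 4]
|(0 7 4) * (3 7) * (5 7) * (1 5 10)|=7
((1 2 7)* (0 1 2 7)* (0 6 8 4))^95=(0 6 1 8 7 4 2)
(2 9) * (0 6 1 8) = [6, 8, 9, 3, 4, 5, 1, 7, 0, 2] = (0 6 1 8)(2 9)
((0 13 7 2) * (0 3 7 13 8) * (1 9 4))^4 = (13)(1 9 4)(2 3 7) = ((13)(0 8)(1 9 4)(2 3 7))^4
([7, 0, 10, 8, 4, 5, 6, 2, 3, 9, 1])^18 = (0 10 7 1 2)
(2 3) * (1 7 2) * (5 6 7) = (1 5 6 7 2 3) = [0, 5, 3, 1, 4, 6, 7, 2]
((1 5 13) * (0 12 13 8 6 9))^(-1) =(0 9 6 8 5 1 13 12)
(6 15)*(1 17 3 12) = (1 17 3 12)(6 15) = [0, 17, 2, 12, 4, 5, 15, 7, 8, 9, 10, 11, 1, 13, 14, 6, 16, 3]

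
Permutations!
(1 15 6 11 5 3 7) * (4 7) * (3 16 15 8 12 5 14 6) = (1 8 12 5 16 15 3 4 7)(6 11 14) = [0, 8, 2, 4, 7, 16, 11, 1, 12, 9, 10, 14, 5, 13, 6, 3, 15]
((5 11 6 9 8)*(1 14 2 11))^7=((1 14 2 11 6 9 8 5))^7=(1 5 8 9 6 11 2 14)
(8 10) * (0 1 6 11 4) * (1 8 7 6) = (0 8 10 7 6 11 4) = [8, 1, 2, 3, 0, 5, 11, 6, 10, 9, 7, 4]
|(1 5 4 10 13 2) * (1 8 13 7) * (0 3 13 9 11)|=|(0 3 13 2 8 9 11)(1 5 4 10 7)|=35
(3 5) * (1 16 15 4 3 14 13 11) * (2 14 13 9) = [0, 16, 14, 5, 3, 13, 6, 7, 8, 2, 10, 1, 12, 11, 9, 4, 15] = (1 16 15 4 3 5 13 11)(2 14 9)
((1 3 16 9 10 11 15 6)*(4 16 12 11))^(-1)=(1 6 15 11 12 3)(4 10 9 16)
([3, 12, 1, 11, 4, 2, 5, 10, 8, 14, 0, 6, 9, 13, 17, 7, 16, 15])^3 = (0 6 1 14 7 3 5 12 17 10 11 2 9 15)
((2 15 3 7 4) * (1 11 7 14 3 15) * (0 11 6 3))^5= (15)(0 1 11 6 7 3 4 14 2)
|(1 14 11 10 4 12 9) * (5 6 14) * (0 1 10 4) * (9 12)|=9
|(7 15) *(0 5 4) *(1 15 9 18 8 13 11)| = 24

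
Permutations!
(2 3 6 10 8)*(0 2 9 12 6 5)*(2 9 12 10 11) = (0 9 10 8 12 6 11 2 3 5) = [9, 1, 3, 5, 4, 0, 11, 7, 12, 10, 8, 2, 6]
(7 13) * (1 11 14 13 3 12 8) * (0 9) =(0 9)(1 11 14 13 7 3 12 8) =[9, 11, 2, 12, 4, 5, 6, 3, 1, 0, 10, 14, 8, 7, 13]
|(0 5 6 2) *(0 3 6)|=|(0 5)(2 3 6)|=6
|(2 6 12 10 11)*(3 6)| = 6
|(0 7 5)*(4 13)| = 6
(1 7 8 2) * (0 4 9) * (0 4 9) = [9, 7, 1, 3, 0, 5, 6, 8, 2, 4] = (0 9 4)(1 7 8 2)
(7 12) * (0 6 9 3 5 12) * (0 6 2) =(0 2)(3 5 12 7 6 9) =[2, 1, 0, 5, 4, 12, 9, 6, 8, 3, 10, 11, 7]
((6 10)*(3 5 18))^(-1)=((3 5 18)(6 10))^(-1)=(3 18 5)(6 10)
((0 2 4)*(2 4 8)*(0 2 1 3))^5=(0 3 1 8 2 4)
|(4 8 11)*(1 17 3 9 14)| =|(1 17 3 9 14)(4 8 11)| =15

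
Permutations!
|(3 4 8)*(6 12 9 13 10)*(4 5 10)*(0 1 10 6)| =|(0 1 10)(3 5 6 12 9 13 4 8)| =24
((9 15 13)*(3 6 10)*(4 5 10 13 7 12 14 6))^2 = ((3 4 5 10)(6 13 9 15 7 12 14))^2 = (3 5)(4 10)(6 9 7 14 13 15 12)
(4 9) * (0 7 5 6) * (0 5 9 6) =(0 7 9 4 6 5) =[7, 1, 2, 3, 6, 0, 5, 9, 8, 4]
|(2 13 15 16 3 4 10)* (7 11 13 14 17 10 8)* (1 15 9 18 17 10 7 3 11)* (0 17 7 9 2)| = |(0 17 9 18 7 1 15 16 11 13 2 14 10)(3 4 8)| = 39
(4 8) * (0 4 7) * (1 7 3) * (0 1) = (0 4 8 3)(1 7) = [4, 7, 2, 0, 8, 5, 6, 1, 3]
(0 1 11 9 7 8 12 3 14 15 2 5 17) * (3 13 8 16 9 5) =[1, 11, 3, 14, 4, 17, 6, 16, 12, 7, 10, 5, 13, 8, 15, 2, 9, 0] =(0 1 11 5 17)(2 3 14 15)(7 16 9)(8 12 13)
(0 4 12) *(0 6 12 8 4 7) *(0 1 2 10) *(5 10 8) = (0 7 1 2 8 4 5 10)(6 12) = [7, 2, 8, 3, 5, 10, 12, 1, 4, 9, 0, 11, 6]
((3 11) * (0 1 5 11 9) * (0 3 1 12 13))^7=(0 12 13)(1 5 11)(3 9)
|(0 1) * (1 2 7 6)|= 5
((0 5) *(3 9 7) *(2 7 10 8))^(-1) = ((0 5)(2 7 3 9 10 8))^(-1) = (0 5)(2 8 10 9 3 7)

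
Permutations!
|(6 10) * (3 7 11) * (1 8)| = 6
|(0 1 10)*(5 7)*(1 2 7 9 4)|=8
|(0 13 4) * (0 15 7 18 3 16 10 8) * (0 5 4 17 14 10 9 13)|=|(3 16 9 13 17 14 10 8 5 4 15 7 18)|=13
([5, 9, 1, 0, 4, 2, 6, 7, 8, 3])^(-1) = (0 3 9 1 2 5)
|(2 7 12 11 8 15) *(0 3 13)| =6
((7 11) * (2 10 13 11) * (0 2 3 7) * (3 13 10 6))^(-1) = (0 11 13 7 3 6 2)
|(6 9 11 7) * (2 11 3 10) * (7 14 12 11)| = |(2 7 6 9 3 10)(11 14 12)| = 6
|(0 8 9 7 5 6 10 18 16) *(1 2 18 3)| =|(0 8 9 7 5 6 10 3 1 2 18 16)| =12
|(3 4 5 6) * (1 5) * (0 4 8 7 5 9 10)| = |(0 4 1 9 10)(3 8 7 5 6)| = 5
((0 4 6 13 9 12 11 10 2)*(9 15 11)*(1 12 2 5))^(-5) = ((0 4 6 13 15 11 10 5 1 12 9 2))^(-5) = (0 5 6 12 15 2 10 4 1 13 9 11)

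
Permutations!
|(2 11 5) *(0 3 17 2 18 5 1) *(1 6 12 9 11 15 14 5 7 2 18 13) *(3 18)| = 36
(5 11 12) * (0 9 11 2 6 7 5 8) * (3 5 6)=(0 9 11 12 8)(2 3 5)(6 7)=[9, 1, 3, 5, 4, 2, 7, 6, 0, 11, 10, 12, 8]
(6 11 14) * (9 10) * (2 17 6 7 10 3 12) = (2 17 6 11 14 7 10 9 3 12) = [0, 1, 17, 12, 4, 5, 11, 10, 8, 3, 9, 14, 2, 13, 7, 15, 16, 6]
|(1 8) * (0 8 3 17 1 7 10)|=|(0 8 7 10)(1 3 17)|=12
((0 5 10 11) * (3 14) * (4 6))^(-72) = (14)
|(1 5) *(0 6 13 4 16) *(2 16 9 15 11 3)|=|(0 6 13 4 9 15 11 3 2 16)(1 5)|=10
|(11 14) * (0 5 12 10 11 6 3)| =|(0 5 12 10 11 14 6 3)| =8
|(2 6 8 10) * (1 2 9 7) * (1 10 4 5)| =6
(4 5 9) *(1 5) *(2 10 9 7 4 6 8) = (1 5 7 4)(2 10 9 6 8) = [0, 5, 10, 3, 1, 7, 8, 4, 2, 6, 9]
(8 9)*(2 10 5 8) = (2 10 5 8 9) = [0, 1, 10, 3, 4, 8, 6, 7, 9, 2, 5]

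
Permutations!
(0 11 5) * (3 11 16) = [16, 1, 2, 11, 4, 0, 6, 7, 8, 9, 10, 5, 12, 13, 14, 15, 3] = (0 16 3 11 5)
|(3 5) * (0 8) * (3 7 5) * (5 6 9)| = |(0 8)(5 7 6 9)| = 4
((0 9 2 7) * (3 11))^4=((0 9 2 7)(3 11))^4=(11)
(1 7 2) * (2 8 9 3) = (1 7 8 9 3 2) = [0, 7, 1, 2, 4, 5, 6, 8, 9, 3]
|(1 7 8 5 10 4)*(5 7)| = 4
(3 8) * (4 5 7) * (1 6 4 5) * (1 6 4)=(1 4 6)(3 8)(5 7)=[0, 4, 2, 8, 6, 7, 1, 5, 3]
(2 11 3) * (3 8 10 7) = (2 11 8 10 7 3) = [0, 1, 11, 2, 4, 5, 6, 3, 10, 9, 7, 8]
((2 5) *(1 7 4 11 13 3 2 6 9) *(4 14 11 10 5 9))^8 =((1 7 14 11 13 3 2 9)(4 10 5 6))^8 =(14)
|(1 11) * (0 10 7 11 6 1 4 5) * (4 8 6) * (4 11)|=20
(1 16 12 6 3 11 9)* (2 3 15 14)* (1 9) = (1 16 12 6 15 14 2 3 11) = [0, 16, 3, 11, 4, 5, 15, 7, 8, 9, 10, 1, 6, 13, 2, 14, 12]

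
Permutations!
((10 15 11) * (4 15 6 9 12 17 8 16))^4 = ((4 15 11 10 6 9 12 17 8 16))^4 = (4 6 8 11 12)(9 16 10 17 15)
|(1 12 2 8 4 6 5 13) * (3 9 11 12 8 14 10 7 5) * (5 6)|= 45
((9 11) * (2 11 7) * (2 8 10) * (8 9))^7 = (2 10 8 11)(7 9)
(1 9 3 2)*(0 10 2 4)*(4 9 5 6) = (0 10 2 1 5 6 4)(3 9) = [10, 5, 1, 9, 0, 6, 4, 7, 8, 3, 2]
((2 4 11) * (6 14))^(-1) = (2 11 4)(6 14)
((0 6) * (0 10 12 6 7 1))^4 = ((0 7 1)(6 10 12))^4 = (0 7 1)(6 10 12)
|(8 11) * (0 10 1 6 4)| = |(0 10 1 6 4)(8 11)| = 10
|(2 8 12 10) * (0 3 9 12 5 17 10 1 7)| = |(0 3 9 12 1 7)(2 8 5 17 10)| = 30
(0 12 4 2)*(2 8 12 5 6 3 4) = (0 5 6 3 4 8 12 2) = [5, 1, 0, 4, 8, 6, 3, 7, 12, 9, 10, 11, 2]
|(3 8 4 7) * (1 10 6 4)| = |(1 10 6 4 7 3 8)| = 7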